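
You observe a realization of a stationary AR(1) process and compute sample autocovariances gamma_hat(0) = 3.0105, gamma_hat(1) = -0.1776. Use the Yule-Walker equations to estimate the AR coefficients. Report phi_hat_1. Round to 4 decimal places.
\hat\phi_{1} = -0.0590

The Yule-Walker equations for an AR(p) process read, in matrix form,
  Gamma_p phi = r_p,   with   (Gamma_p)_{ij} = gamma(|i - j|),
                       (r_p)_i = gamma(i),   i,j = 1..p.
Substitute the sample gammas (Toeplitz matrix and right-hand side of size 1):
  Gamma_p = [[3.0105]]
  r_p     = [-0.1776]
With p = 1 this is the single equation gamma(0) phi_1 = gamma(1):
  phi_hat_1 = gamma(1) / gamma(0) = -0.1776 / 3.0105 = -0.0590.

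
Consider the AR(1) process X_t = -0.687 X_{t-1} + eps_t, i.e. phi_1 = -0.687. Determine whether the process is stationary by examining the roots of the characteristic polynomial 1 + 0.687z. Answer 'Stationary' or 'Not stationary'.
\text{Stationary}

The AR(p) characteristic polynomial is P(z) = 1 + 0.687z.
Stationarity requires all roots to lie outside the unit circle, i.e. |z| > 1 for every root.
This is linear in z: 1 + (0.687) z = 0  =>  z = -1/(0.687) = -1.455604,  |z| = 1.455604.
Moduli of all roots: 1.4556.
All moduli strictly greater than 1? Yes.
Verdict: Stationary.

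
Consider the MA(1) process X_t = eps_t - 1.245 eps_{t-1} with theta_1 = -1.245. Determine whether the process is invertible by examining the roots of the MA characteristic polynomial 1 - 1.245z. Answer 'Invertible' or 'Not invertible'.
\text{Not invertible}

The MA(q) characteristic polynomial is P(z) = 1 - 1.245z.
Invertibility requires all roots to lie outside the unit circle, i.e. |z| > 1 for every root.
This is linear in z: 1 + (-1.245) z = 0  =>  z = -1/(-1.245) = 0.803213,  |z| = 0.803213.
Moduli of all roots: 0.8032.
All moduli strictly greater than 1? No.
Verdict: Not invertible.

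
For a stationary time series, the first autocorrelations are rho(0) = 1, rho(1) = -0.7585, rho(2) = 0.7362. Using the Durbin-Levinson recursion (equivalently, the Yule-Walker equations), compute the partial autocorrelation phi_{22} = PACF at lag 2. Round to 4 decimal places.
\phi_{22} = 0.3788

The PACF at lag k is phi_{kk}, the last component of the solution
to the Yule-Walker system G_k phi = r_k where
  (G_k)_{ij} = rho(|i - j|), (r_k)_i = rho(i), i,j = 1..k.
Equivalently, Durbin-Levinson gives phi_{kk} iteratively:
  phi_{11} = rho(1)
  phi_{kk} = [rho(k) - sum_{j=1..k-1} phi_{k-1,j} rho(k-j)]
            / [1 - sum_{j=1..k-1} phi_{k-1,j} rho(j)],
  phi_{k,j} = phi_{k-1,j} - phi_{kk} phi_{k-1,k-j},  j = 1..k-1.
Step k = 1:
  phi_11 = rho(1) = -0.7585.
Step k = 2:
  phi_22 = [rho(2) - phi_11 rho(1)] / [1 - phi_11 rho(1)] = [0.7362 - (-0.7585)(-0.7585)] / [1 - (-0.7585)(-0.7585)]
         = 0.16087775 / 0.42467775 = 0.3788.
Therefore phi_{22} = 0.3788.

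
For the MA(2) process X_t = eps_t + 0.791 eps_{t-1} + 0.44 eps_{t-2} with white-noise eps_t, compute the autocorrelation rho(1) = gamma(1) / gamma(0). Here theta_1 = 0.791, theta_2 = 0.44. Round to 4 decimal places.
\rho(1) = 0.6261

For an MA(q) process with theta_0 = 1, the autocovariance is
  gamma(k) = sigma^2 * sum_{i=0..q-k} theta_i * theta_{i+k},
and rho(k) = gamma(k) / gamma(0). Sigma^2 cancels.
  numerator   = (1)*(0.791) + (0.791)*(0.44) = 1.13904.
  denominator = (1)^2 + (0.791)^2 + (0.44)^2 = 1.819281.
  rho(1) = 1.13904 / 1.819281 = 0.6261.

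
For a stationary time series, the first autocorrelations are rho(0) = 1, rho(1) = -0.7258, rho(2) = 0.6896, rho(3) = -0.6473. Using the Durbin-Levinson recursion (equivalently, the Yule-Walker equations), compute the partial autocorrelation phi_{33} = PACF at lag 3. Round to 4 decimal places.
\phi_{33} = -0.1661

The PACF at lag k is phi_{kk}, the last component of the solution
to the Yule-Walker system G_k phi = r_k where
  (G_k)_{ij} = rho(|i - j|), (r_k)_i = rho(i), i,j = 1..k.
Equivalently, Durbin-Levinson gives phi_{kk} iteratively:
  phi_{11} = rho(1)
  phi_{kk} = [rho(k) - sum_{j=1..k-1} phi_{k-1,j} rho(k-j)]
            / [1 - sum_{j=1..k-1} phi_{k-1,j} rho(j)],
  phi_{k,j} = phi_{k-1,j} - phi_{kk} phi_{k-1,k-j},  j = 1..k-1.
Step k = 1:
  phi_11 = rho(1) = -0.7258.
Step k = 2:
  phi_22 = [rho(2) - phi_11 rho(1)] / [1 - phi_11 rho(1)] = [0.6896 - (-0.7258)(-0.7258)] / [1 - (-0.7258)(-0.7258)]
         = 0.16281436 / 0.47321436 = 0.34406.
  Update: phi_21 = phi_11 - phi_22 phi_11 = -0.7258 - (0.34406)(-0.7258) = -0.476081.
Step k = 3:
  phi_33 = [rho(3) - phi_21 rho(2) - phi_22 rho(1)] / [1 - phi_21 rho(1) - phi_22 rho(2)]
    numerator   = -0.6473 - (-0.476081)(0.6896) - (0.34406)(-0.7258) = -0.06927551
    denominator = 1 - (-0.476081)(-0.7258) - (0.34406)(0.6896) = 0.41719637
  phi_33 = -0.06927551 / 0.41719637 = -0.1661.
Therefore phi_{33} = -0.1661.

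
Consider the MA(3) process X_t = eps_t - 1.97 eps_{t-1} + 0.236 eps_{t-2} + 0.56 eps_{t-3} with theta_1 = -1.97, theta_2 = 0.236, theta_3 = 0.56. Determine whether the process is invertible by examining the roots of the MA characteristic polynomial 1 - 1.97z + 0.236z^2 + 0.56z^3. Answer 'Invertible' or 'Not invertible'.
\text{Not invertible}

The MA(q) characteristic polynomial is P(z) = 1 - 1.97z + 0.236z^2 + 0.56z^3.
Invertibility requires all roots to lie outside the unit circle, i.e. |z| > 1 for every root.
Degree 3: look for a simple real root z0 first, then factor out (1 - z/z0) and solve the remaining quadratic.
Testing z0 = 1.25: P(1.25) = 1 + (-1.97)(1.25) + (0.236)(1.25)^2 + (0.56)(1.25)^3
  = 1 + (-2.4625) + (0.36875) + (1.09375) = 0.  So z_0 = 1.25 is a root, |z_0| = 1.25.
Divide out the factor (1 - 0.8 z) = (1 - z/z0) (since 1/z0 = 0.8):
  P(z) = (1 - 0.8 z)(1 + (-1.17) z + (-0.7) z^2)
  [check: z-coef -1.17 - (0.8) = -1.97; z^2-coef -0.7 - (0.8)(-1.17) = 0.236; z^3-coef -(0.8)(-0.7) = 0.56.]
Remaining roots from the quadratic factor 1 + (-1.17) z + (-0.7) z^2:
  Set 1 + (-1.17) z + (-0.7) z^2 = 0, i.e. a z^2 + b z + c = 0 with a = -0.7, b = -1.17, c = 1.
  Discriminant D = b^2 - 4ac = (-1.17)^2 - 4*(-0.7)*1 = 1.3689 - (-2.8) = 4.1689.
  D >= 0, so the roots are real: z = (-b +/- sqrt(D)) / (2a) = (1.17 +/- 2.041788) / (-1.4).
    z_1 = (1.17 + 2.041788) / (-1.4) = -2.2941,   |z_1| = 2.2941.
    z_2 = (1.17 - 2.041788) / (-1.4) = 0.6227,   |z_2| = 0.6227.
Moduli of all roots: 1.2500, 2.2941, 0.6227.
All moduli strictly greater than 1? No.
Verdict: Not invertible.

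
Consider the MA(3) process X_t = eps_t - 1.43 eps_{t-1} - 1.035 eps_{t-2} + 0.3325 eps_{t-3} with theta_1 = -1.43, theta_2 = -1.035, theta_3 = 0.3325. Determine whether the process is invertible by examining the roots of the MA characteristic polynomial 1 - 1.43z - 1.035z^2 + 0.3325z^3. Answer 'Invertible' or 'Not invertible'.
\text{Not invertible}

The MA(q) characteristic polynomial is P(z) = 1 - 1.43z - 1.035z^2 + 0.3325z^3.
Invertibility requires all roots to lie outside the unit circle, i.e. |z| > 1 for every root.
Degree 3: look for a simple real root z0 first, then factor out (1 - z/z0) and solve the remaining quadratic.
Testing z0 = 4: P(4) = 1 + (-1.43)(4) + (-1.035)(4)^2 + (0.3325)(4)^3
  = 1 + (-5.72) + (-16.56) + (21.28) = 0.  So z_0 = 4 is a root, |z_0| = 4.
Divide out the factor (1 - 0.25 z) = (1 - z/z0) (since 1/z0 = 0.25):
  P(z) = (1 - 0.25 z)(1 + (-1.18) z + (-1.33) z^2)
  [check: z-coef -1.18 - (0.25) = -1.43; z^2-coef -1.33 - (0.25)(-1.18) = -1.035; z^3-coef -(0.25)(-1.33) = 0.3325.]
Remaining roots from the quadratic factor 1 + (-1.18) z + (-1.33) z^2:
  Set 1 + (-1.18) z + (-1.33) z^2 = 0, i.e. a z^2 + b z + c = 0 with a = -1.33, b = -1.18, c = 1.
  Discriminant D = b^2 - 4ac = (-1.18)^2 - 4*(-1.33)*1 = 1.3924 - (-5.32) = 6.7124.
  D >= 0, so the roots are real: z = (-b +/- sqrt(D)) / (2a) = (1.18 +/- 2.59083) / (-2.66).
    z_1 = (1.18 + 2.59083) / (-2.66) = -1.4176,   |z_1| = 1.4176.
    z_2 = (1.18 - 2.59083) / (-2.66) = 0.5304,   |z_2| = 0.5304.
Moduli of all roots: 4.0000, 1.4176, 0.5304.
All moduli strictly greater than 1? No.
Verdict: Not invertible.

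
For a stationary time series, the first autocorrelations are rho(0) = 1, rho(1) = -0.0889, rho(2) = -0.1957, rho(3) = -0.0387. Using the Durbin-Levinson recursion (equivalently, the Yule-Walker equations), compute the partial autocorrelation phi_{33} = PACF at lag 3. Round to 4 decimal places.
\phi_{33} = -0.0820

The PACF at lag k is phi_{kk}, the last component of the solution
to the Yule-Walker system G_k phi = r_k where
  (G_k)_{ij} = rho(|i - j|), (r_k)_i = rho(i), i,j = 1..k.
Equivalently, Durbin-Levinson gives phi_{kk} iteratively:
  phi_{11} = rho(1)
  phi_{kk} = [rho(k) - sum_{j=1..k-1} phi_{k-1,j} rho(k-j)]
            / [1 - sum_{j=1..k-1} phi_{k-1,j} rho(j)],
  phi_{k,j} = phi_{k-1,j} - phi_{kk} phi_{k-1,k-j},  j = 1..k-1.
Step k = 1:
  phi_11 = rho(1) = -0.0889.
Step k = 2:
  phi_22 = [rho(2) - phi_11 rho(1)] / [1 - phi_11 rho(1)] = [-0.1957 - (-0.0889)(-0.0889)] / [1 - (-0.0889)(-0.0889)]
         = -0.20360321 / 0.99209679 = -0.205225.
  Update: phi_21 = phi_11 - phi_22 phi_11 = -0.0889 - (-0.205225)(-0.0889) = -0.107145.
Step k = 3:
  phi_33 = [rho(3) - phi_21 rho(2) - phi_22 rho(1)] / [1 - phi_21 rho(1) - phi_22 rho(2)]
    numerator   = -0.0387 - (-0.107145)(-0.1957) - (-0.205225)(-0.0889) = -0.0779127
    denominator = 1 - (-0.107145)(-0.0889) - (-0.205225)(-0.1957) = 0.95031229
  phi_33 = -0.0779127 / 0.95031229 = -0.082.
Therefore phi_{33} = -0.0820.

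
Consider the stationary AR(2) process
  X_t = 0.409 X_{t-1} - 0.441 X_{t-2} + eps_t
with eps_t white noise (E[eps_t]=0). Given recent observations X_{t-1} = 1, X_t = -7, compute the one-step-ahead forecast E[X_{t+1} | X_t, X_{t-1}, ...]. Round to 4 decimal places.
E[X_{t+1} \mid \mathcal F_t] = -3.3040

For an AR(p) model X_t = c + sum_i phi_i X_{t-i} + eps_t, the
one-step-ahead conditional mean is
  E[X_{t+1} | X_t, ...] = c + sum_i phi_i X_{t+1-i}.
Substitute known values:
  E[X_{t+1} | ...] = (0.409) * (-7) + (-0.441) * (1)
                   = -3.3040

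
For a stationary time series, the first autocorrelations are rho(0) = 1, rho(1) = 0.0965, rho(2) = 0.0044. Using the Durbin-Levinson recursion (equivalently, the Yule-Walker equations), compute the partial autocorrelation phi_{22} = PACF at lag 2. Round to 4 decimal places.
\phi_{22} = -0.0050

The PACF at lag k is phi_{kk}, the last component of the solution
to the Yule-Walker system G_k phi = r_k where
  (G_k)_{ij} = rho(|i - j|), (r_k)_i = rho(i), i,j = 1..k.
Equivalently, Durbin-Levinson gives phi_{kk} iteratively:
  phi_{11} = rho(1)
  phi_{kk} = [rho(k) - sum_{j=1..k-1} phi_{k-1,j} rho(k-j)]
            / [1 - sum_{j=1..k-1} phi_{k-1,j} rho(j)],
  phi_{k,j} = phi_{k-1,j} - phi_{kk} phi_{k-1,k-j},  j = 1..k-1.
Step k = 1:
  phi_11 = rho(1) = 0.0965.
Step k = 2:
  phi_22 = [rho(2) - phi_11 rho(1)] / [1 - phi_11 rho(1)] = [0.0044 - (0.0965)(0.0965)] / [1 - (0.0965)(0.0965)]
         = -0.00491225 / 0.99068775 = -0.005.
Therefore phi_{22} = -0.0050.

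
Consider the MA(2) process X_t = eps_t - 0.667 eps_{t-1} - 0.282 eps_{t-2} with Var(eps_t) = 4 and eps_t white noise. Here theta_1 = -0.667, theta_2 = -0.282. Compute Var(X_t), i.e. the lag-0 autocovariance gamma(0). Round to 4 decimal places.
\gamma(0) = 6.0977

For an MA(q) process X_t = eps_t + sum_i theta_i eps_{t-i} with
Var(eps_t) = sigma^2, the variance is
  gamma(0) = sigma^2 * (1 + sum_i theta_i^2).
  sum_i theta_i^2 = (-0.667)^2 + (-0.282)^2 = 0.444889 + 0.079524 = 0.524413.
  gamma(0) = 4 * (1 + 0.524413) = 4 * 1.524413 = 6.097652, which rounds to 6.0977.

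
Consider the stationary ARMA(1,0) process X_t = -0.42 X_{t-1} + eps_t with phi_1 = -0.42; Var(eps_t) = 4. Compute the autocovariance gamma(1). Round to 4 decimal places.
\gamma(1) = -2.0398

Multiply the model equation by X_{t-k} and take expectations. With theta_0 = psi_0 = 1 and psi_j the MA(infinity) weights, this gives
  gamma(k) - sum_i phi_i gamma(k-i) = c_k,
  c_k = sigma^2 * sum_{j=k..q} theta_j psi_{j-k}   (c_k = 0 for k > q),
using gamma(-m) = gamma(m).
Pure AR (q = 0): c_0 = sigma^2 = 4, c_k = 0 for k >= 1.
Equations for k = 0 and k = 1 (AR order 1):
  gamma(0) = phi_1 gamma(1) + c_0
  gamma(1) = phi_1 gamma(0) + c_1
Substituting the second into the first: gamma(0) (1 - phi_1^2) = c_0 + phi_1 c_1, so
  gamma(0) = c_0 / (1 - phi_1^2) = 4 / (1 - (-0.42)^2) = 4 / 0.8236 = 4.856727.
  gamma(1) = phi_1 gamma(0) = (-0.42)(4.856727) = -2.039825.
Therefore gamma(1) = -2.0398 (to 4 decimal places).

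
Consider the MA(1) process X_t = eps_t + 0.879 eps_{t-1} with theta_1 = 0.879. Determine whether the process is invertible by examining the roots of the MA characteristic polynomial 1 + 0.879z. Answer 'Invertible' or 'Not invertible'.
\text{Invertible}

The MA(q) characteristic polynomial is P(z) = 1 + 0.879z.
Invertibility requires all roots to lie outside the unit circle, i.e. |z| > 1 for every root.
This is linear in z: 1 + (0.879) z = 0  =>  z = -1/(0.879) = -1.137656,  |z| = 1.137656.
Moduli of all roots: 1.1377.
All moduli strictly greater than 1? Yes.
Verdict: Invertible.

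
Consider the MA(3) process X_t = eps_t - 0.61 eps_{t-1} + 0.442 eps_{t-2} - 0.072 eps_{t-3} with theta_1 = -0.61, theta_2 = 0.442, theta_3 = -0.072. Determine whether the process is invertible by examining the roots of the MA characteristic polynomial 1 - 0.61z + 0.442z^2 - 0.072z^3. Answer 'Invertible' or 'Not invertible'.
\text{Invertible}

The MA(q) characteristic polynomial is P(z) = 1 - 0.61z + 0.442z^2 - 0.072z^3.
Invertibility requires all roots to lie outside the unit circle, i.e. |z| > 1 for every root.
Degree 3: look for a simple real root z0 first, then factor out (1 - z/z0) and solve the remaining quadratic.
Testing z0 = 5: P(5) = 1 + (-0.61)(5) + (0.442)(5)^2 + (-0.072)(5)^3
  = 1 + (-3.05) + (11.05) + (-9) = 0.  So z_0 = 5 is a root, |z_0| = 5.
Divide out the factor (1 - 0.2 z) = (1 - z/z0) (since 1/z0 = 0.2):
  P(z) = (1 - 0.2 z)(1 + (-0.41) z + (0.36) z^2)
  [check: z-coef -0.41 - (0.2) = -0.61; z^2-coef 0.36 - (0.2)(-0.41) = 0.442; z^3-coef -(0.2)(0.36) = -0.072.]
Remaining roots from the quadratic factor 1 + (-0.41) z + (0.36) z^2:
  Set 1 + (-0.41) z + (0.36) z^2 = 0, i.e. a z^2 + b z + c = 0 with a = 0.36, b = -0.41, c = 1.
  Discriminant D = b^2 - 4ac = (-0.41)^2 - 4*(0.36)*1 = 0.1681 - (1.44) = -1.2719.
  D < 0, so the roots are the complex-conjugate pair z = (-b +/- i sqrt(-D)) / (2a) = 0.5694 +/- 1.5664i.
  For a conjugate pair |z|^2 = z * conj(z) = (product of roots) = c/a = 1/(0.36) = 2.777778, so |z| = sqrt(2.777778) = 1.6667 for both roots.
Moduli of all roots: 5.0000, 1.6667, 1.6667.
All moduli strictly greater than 1? Yes.
Verdict: Invertible.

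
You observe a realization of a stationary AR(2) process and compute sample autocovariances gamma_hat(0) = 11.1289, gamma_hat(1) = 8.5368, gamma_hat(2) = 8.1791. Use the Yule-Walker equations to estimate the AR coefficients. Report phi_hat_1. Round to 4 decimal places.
\hat\phi_{1} = 0.4940

The Yule-Walker equations for an AR(p) process read, in matrix form,
  Gamma_p phi = r_p,   with   (Gamma_p)_{ij} = gamma(|i - j|),
                       (r_p)_i = gamma(i),   i,j = 1..p.
Substitute the sample gammas (Toeplitz matrix and right-hand side of size 2):
  Gamma_p = [[11.1289, 8.5368], [8.5368, 11.1289]]
  r_p     = [8.5368, 8.1791]
Written out:
  11.1289 phi_1 + 8.5368 phi_2 = 8.5368
  8.5368 phi_1 + 11.1289 phi_2 = 8.1791
Solve by Cramer's rule:
  det = gamma(0)^2 - gamma(1)^2 = (11.1289)^2 - (8.5368)^2 = 123.85241521 - 72.87695424 = 50.97546097
  phi_hat_1 = [gamma(1) gamma(0) - gamma(1) gamma(2)] / det = [(8.5368)(11.1289) - (8.5368)(8.1791)] / 50.97546097 = 25.18185264 / 50.97546097 = 0.494
  phi_hat_2 = [gamma(0) gamma(2) - gamma(1)^2] / det = [(11.1289)(8.1791) - (8.5368)^2] / 50.97546097 = 18.14743175 / 50.97546097 = 0.356
So phi_hat = [0.4940, 0.3560].
Therefore phi_hat_1 = 0.4940.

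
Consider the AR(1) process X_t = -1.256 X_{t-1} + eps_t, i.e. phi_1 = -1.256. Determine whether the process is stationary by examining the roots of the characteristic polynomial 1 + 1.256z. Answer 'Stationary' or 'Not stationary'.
\text{Not stationary}

The AR(p) characteristic polynomial is P(z) = 1 + 1.256z.
Stationarity requires all roots to lie outside the unit circle, i.e. |z| > 1 for every root.
This is linear in z: 1 + (1.256) z = 0  =>  z = -1/(1.256) = -0.796178,  |z| = 0.796178.
Moduli of all roots: 0.7962.
All moduli strictly greater than 1? No.
Verdict: Not stationary.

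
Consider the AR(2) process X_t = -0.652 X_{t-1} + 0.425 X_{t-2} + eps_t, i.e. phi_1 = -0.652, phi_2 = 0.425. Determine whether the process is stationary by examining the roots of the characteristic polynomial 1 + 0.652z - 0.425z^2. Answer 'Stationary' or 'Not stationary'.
\text{Not stationary}

The AR(p) characteristic polynomial is P(z) = 1 + 0.652z - 0.425z^2.
Stationarity requires all roots to lie outside the unit circle, i.e. |z| > 1 for every root.
Set 1 + (0.652) z + (-0.425) z^2 = 0, i.e. a z^2 + b z + c = 0 with a = -0.425, b = 0.652, c = 1.
Discriminant D = b^2 - 4ac = (0.652)^2 - 4*(-0.425)*1 = 0.425104 - (-1.7) = 2.125104.
D >= 0, so the roots are real: z = (-b +/- sqrt(D)) / (2a) = (-0.652 +/- 1.457774) / (-0.85).
  z_1 = (-0.652 + 1.457774) / (-0.85) = -0.948,   |z_1| = 0.948.
  z_2 = (-0.652 - 1.457774) / (-0.85) = 2.4821,   |z_2| = 2.4821.
Moduli of all roots: 0.9480, 2.4821.
All moduli strictly greater than 1? No.
Verdict: Not stationary.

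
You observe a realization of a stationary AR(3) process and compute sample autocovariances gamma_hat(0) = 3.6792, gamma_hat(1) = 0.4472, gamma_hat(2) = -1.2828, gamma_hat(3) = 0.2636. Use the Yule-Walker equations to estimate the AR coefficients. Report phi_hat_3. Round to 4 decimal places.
\hat\phi_{3} = 0.2050

The Yule-Walker equations for an AR(p) process read, in matrix form,
  Gamma_p phi = r_p,   with   (Gamma_p)_{ij} = gamma(|i - j|),
                       (r_p)_i = gamma(i),   i,j = 1..p.
Substitute the sample gammas (Toeplitz matrix and right-hand side of size 3):
  Gamma_p = [[3.6792, 0.4472, -1.2828], [0.4472, 3.6792, 0.4472], [-1.2828, 0.4472, 3.6792]]
  r_p     = [0.4472, -1.2828, 0.2636]
Written out (R1..R3):
  (R1) 3.6792 phi_1 + 0.4472 phi_2 - 1.2828 phi_3 = 0.4472
  (R2) 0.4472 phi_1 + 3.6792 phi_2 + 0.4472 phi_3 = -1.2828
  (R3) -1.2828 phi_1 + 0.4472 phi_2 + 3.6792 phi_3 = 0.2636
Gaussian elimination:
  R2 <- R2 - (0.4472/3.6792) R1 = R2 - (0.121548) R1:  3.624844 phi_2 + 0.603122 phi_3 = -1.337156
  R3 <- R3 - (-1.2828/3.6792) R1 = R3 - (-0.348663) R1:  0.603122 phi_2 + 3.231935 phi_3 = 0.419522
  R3 <- R3 - (0.603122/3.624844) R2 = R3 - (0.166386) R2:  3.131585 phi_3 = 0.642006
Back-substitution:
  phi_hat_3 = 0.642006 / 3.131585 = 0.20501
  phi_hat_2 = (-1.337156 - (0.603122)(0.20501)) / 3.624844 = -0.402997
  phi_hat_1 = (0.4472 - (0.4472)(-0.402997) - (-1.2828)(0.20501)) / 3.6792 = 0.242011
So phi_hat = [0.2420, -0.4030, 0.2050].
Therefore phi_hat_3 = 0.2050.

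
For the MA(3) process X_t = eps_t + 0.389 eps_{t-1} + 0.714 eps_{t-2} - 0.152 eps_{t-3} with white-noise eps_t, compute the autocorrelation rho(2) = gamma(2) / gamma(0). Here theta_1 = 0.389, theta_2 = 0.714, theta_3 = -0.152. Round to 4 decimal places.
\rho(2) = 0.3888

For an MA(q) process with theta_0 = 1, the autocovariance is
  gamma(k) = sigma^2 * sum_{i=0..q-k} theta_i * theta_{i+k},
and rho(k) = gamma(k) / gamma(0). Sigma^2 cancels.
  numerator   = (1)*(0.714) + (0.389)*(-0.152) = 0.654872.
  denominator = (1)^2 + (0.389)^2 + (0.714)^2 + (-0.152)^2 = 1.684221.
  rho(2) = 0.654872 / 1.684221 = 0.3888.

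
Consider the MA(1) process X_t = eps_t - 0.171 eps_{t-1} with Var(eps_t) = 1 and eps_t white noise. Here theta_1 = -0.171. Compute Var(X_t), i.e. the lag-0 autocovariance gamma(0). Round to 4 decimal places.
\gamma(0) = 1.0292

For an MA(q) process X_t = eps_t + sum_i theta_i eps_{t-i} with
Var(eps_t) = sigma^2, the variance is
  gamma(0) = sigma^2 * (1 + sum_i theta_i^2).
  sum_i theta_i^2 = (-0.171)^2 = 0.029241.
  gamma(0) = 1 * (1 + 0.029241) = 1 * 1.029241 = 1.029241, which rounds to 1.0292.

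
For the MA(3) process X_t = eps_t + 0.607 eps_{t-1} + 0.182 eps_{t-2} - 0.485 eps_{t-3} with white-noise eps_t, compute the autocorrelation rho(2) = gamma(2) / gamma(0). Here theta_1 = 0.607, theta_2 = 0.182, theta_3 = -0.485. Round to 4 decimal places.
\rho(2) = -0.0687

For an MA(q) process with theta_0 = 1, the autocovariance is
  gamma(k) = sigma^2 * sum_{i=0..q-k} theta_i * theta_{i+k},
and rho(k) = gamma(k) / gamma(0). Sigma^2 cancels.
  numerator   = (1)*(0.182) + (0.607)*(-0.485) = -0.112395.
  denominator = (1)^2 + (0.607)^2 + (0.182)^2 + (-0.485)^2 = 1.636798.
  rho(2) = -0.112395 / 1.636798 = -0.0687.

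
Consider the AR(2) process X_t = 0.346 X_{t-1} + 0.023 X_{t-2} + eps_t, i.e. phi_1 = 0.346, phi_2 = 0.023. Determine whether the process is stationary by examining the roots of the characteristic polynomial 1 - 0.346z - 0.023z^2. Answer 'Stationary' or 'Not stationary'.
\text{Stationary}

The AR(p) characteristic polynomial is P(z) = 1 - 0.346z - 0.023z^2.
Stationarity requires all roots to lie outside the unit circle, i.e. |z| > 1 for every root.
Set 1 + (-0.346) z + (-0.023) z^2 = 0, i.e. a z^2 + b z + c = 0 with a = -0.023, b = -0.346, c = 1.
Discriminant D = b^2 - 4ac = (-0.346)^2 - 4*(-0.023)*1 = 0.119716 - (-0.092) = 0.211716.
D >= 0, so the roots are real: z = (-b +/- sqrt(D)) / (2a) = (0.346 +/- 0.460126) / (-0.046).
  z_1 = (0.346 + 0.460126) / (-0.046) = -17.5245,   |z_1| = 17.5245.
  z_2 = (0.346 - 0.460126) / (-0.046) = 2.481,   |z_2| = 2.481.
Moduli of all roots: 17.5245, 2.4810.
All moduli strictly greater than 1? Yes.
Verdict: Stationary.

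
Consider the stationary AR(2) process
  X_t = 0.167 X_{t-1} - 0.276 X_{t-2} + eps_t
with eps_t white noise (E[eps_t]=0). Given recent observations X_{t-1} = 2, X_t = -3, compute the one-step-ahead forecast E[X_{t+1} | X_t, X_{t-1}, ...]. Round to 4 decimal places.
E[X_{t+1} \mid \mathcal F_t] = -1.0530

For an AR(p) model X_t = c + sum_i phi_i X_{t-i} + eps_t, the
one-step-ahead conditional mean is
  E[X_{t+1} | X_t, ...] = c + sum_i phi_i X_{t+1-i}.
Substitute known values:
  E[X_{t+1} | ...] = (0.167) * (-3) + (-0.276) * (2)
                   = -1.0530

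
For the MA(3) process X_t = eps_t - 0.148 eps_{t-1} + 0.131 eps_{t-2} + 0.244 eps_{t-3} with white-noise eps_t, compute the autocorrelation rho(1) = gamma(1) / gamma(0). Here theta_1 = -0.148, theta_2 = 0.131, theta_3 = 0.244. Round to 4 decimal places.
\rho(1) = -0.1233

For an MA(q) process with theta_0 = 1, the autocovariance is
  gamma(k) = sigma^2 * sum_{i=0..q-k} theta_i * theta_{i+k},
and rho(k) = gamma(k) / gamma(0). Sigma^2 cancels.
  numerator   = (1)*(-0.148) + (-0.148)*(0.131) + (0.131)*(0.244) = -0.135424.
  denominator = (1)^2 + (-0.148)^2 + (0.131)^2 + (0.244)^2 = 1.098601.
  rho(1) = -0.135424 / 1.098601 = -0.1233.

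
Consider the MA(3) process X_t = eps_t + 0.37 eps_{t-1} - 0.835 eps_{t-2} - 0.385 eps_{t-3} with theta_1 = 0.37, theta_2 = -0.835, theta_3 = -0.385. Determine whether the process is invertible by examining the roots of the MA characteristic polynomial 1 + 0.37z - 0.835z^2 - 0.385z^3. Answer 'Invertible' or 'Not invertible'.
\text{Invertible}

The MA(q) characteristic polynomial is P(z) = 1 + 0.37z - 0.835z^2 - 0.385z^3.
Invertibility requires all roots to lie outside the unit circle, i.e. |z| > 1 for every root.
Degree 3: look for a simple real root z0 first, then factor out (1 - z/z0) and solve the remaining quadratic.
Testing z0 = -2: P(-2) = 1 + (0.37)(-2) + (-0.835)(-2)^2 + (-0.385)(-2)^3
  = 1 + (-0.74) + (-3.34) + (3.08) = 0.  So z_0 = -2 is a root, |z_0| = 2.
Divide out the factor (1 + 0.5 z) = (1 - z/z0) (since 1/z0 = -0.5):
  P(z) = (1 + 0.5 z)(1 + (-0.13) z + (-0.77) z^2)
  [check: z-coef -0.13 - (-0.5) = 0.37; z^2-coef -0.77 - (-0.5)(-0.13) = -0.835; z^3-coef -(-0.5)(-0.77) = -0.385.]
Remaining roots from the quadratic factor 1 + (-0.13) z + (-0.77) z^2:
  Set 1 + (-0.13) z + (-0.77) z^2 = 0, i.e. a z^2 + b z + c = 0 with a = -0.77, b = -0.13, c = 1.
  Discriminant D = b^2 - 4ac = (-0.13)^2 - 4*(-0.77)*1 = 0.0169 - (-3.08) = 3.0969.
  D >= 0, so the roots are real: z = (-b +/- sqrt(D)) / (2a) = (0.13 +/- 1.759801) / (-1.54).
    z_1 = (0.13 + 1.759801) / (-1.54) = -1.2271,   |z_1| = 1.2271.
    z_2 = (0.13 - 1.759801) / (-1.54) = 1.0583,   |z_2| = 1.0583.
Moduli of all roots: 2.0000, 1.2271, 1.0583.
All moduli strictly greater than 1? Yes.
Verdict: Invertible.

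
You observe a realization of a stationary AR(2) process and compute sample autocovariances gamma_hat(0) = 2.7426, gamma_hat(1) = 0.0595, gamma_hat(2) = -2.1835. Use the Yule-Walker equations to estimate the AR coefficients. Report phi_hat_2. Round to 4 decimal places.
\hat\phi_{2} = -0.7970

The Yule-Walker equations for an AR(p) process read, in matrix form,
  Gamma_p phi = r_p,   with   (Gamma_p)_{ij} = gamma(|i - j|),
                       (r_p)_i = gamma(i),   i,j = 1..p.
Substitute the sample gammas (Toeplitz matrix and right-hand side of size 2):
  Gamma_p = [[2.7426, 0.0595], [0.0595, 2.7426]]
  r_p     = [0.0595, -2.1835]
Written out:
  2.7426 phi_1 + 0.0595 phi_2 = 0.0595
  0.0595 phi_1 + 2.7426 phi_2 = -2.1835
Solve by Cramer's rule:
  det = gamma(0)^2 - gamma(1)^2 = (2.7426)^2 - (0.0595)^2 = 7.52185476 - 0.00354025 = 7.51831451
  phi_hat_1 = [gamma(1) gamma(0) - gamma(1) gamma(2)] / det = [(0.0595)(2.7426) - (0.0595)(-2.1835)] / 7.51831451 = 0.29310295 / 7.51831451 = 0.039
  phi_hat_2 = [gamma(0) gamma(2) - gamma(1)^2] / det = [(2.7426)(-2.1835) - (0.0595)^2] / 7.51831451 = -5.99200735 / 7.51831451 = -0.797
So phi_hat = [0.0390, -0.7970].
Therefore phi_hat_2 = -0.7970.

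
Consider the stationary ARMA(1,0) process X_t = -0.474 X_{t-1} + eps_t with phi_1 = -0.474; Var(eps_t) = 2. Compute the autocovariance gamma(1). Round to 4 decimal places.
\gamma(1) = -1.2227

Multiply the model equation by X_{t-k} and take expectations. With theta_0 = psi_0 = 1 and psi_j the MA(infinity) weights, this gives
  gamma(k) - sum_i phi_i gamma(k-i) = c_k,
  c_k = sigma^2 * sum_{j=k..q} theta_j psi_{j-k}   (c_k = 0 for k > q),
using gamma(-m) = gamma(m).
Pure AR (q = 0): c_0 = sigma^2 = 2, c_k = 0 for k >= 1.
Equations for k = 0 and k = 1 (AR order 1):
  gamma(0) = phi_1 gamma(1) + c_0
  gamma(1) = phi_1 gamma(0) + c_1
Substituting the second into the first: gamma(0) (1 - phi_1^2) = c_0 + phi_1 c_1, so
  gamma(0) = c_0 / (1 - phi_1^2) = 2 / (1 - (-0.474)^2) = 2 / 0.775324 = 2.579567.
  gamma(1) = phi_1 gamma(0) = (-0.474)(2.579567) = -1.222715.
Therefore gamma(1) = -1.2227 (to 4 decimal places).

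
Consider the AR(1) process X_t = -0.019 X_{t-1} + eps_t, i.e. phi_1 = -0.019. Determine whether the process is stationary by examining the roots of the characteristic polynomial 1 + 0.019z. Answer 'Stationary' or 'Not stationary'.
\text{Stationary}

The AR(p) characteristic polynomial is P(z) = 1 + 0.019z.
Stationarity requires all roots to lie outside the unit circle, i.e. |z| > 1 for every root.
This is linear in z: 1 + (0.019) z = 0  =>  z = -1/(0.019) = -52.631579,  |z| = 52.631579.
Moduli of all roots: 52.6316.
All moduli strictly greater than 1? Yes.
Verdict: Stationary.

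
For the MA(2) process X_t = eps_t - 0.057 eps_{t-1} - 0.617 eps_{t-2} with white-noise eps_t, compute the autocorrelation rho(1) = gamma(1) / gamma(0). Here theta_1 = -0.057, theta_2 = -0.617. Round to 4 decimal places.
\rho(1) = -0.0158

For an MA(q) process with theta_0 = 1, the autocovariance is
  gamma(k) = sigma^2 * sum_{i=0..q-k} theta_i * theta_{i+k},
and rho(k) = gamma(k) / gamma(0). Sigma^2 cancels.
  numerator   = (1)*(-0.057) + (-0.057)*(-0.617) = -0.021831.
  denominator = (1)^2 + (-0.057)^2 + (-0.617)^2 = 1.383938.
  rho(1) = -0.021831 / 1.383938 = -0.0158.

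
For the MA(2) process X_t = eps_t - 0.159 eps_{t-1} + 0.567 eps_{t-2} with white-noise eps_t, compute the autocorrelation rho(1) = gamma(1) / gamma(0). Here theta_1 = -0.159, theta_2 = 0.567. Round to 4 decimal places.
\rho(1) = -0.1850

For an MA(q) process with theta_0 = 1, the autocovariance is
  gamma(k) = sigma^2 * sum_{i=0..q-k} theta_i * theta_{i+k},
and rho(k) = gamma(k) / gamma(0). Sigma^2 cancels.
  numerator   = (1)*(-0.159) + (-0.159)*(0.567) = -0.249153.
  denominator = (1)^2 + (-0.159)^2 + (0.567)^2 = 1.34677.
  rho(1) = -0.249153 / 1.34677 = -0.1850.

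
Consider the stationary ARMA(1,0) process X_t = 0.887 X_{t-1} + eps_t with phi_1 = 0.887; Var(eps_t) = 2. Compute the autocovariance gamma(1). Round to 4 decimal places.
\gamma(1) = 8.3196

Multiply the model equation by X_{t-k} and take expectations. With theta_0 = psi_0 = 1 and psi_j the MA(infinity) weights, this gives
  gamma(k) - sum_i phi_i gamma(k-i) = c_k,
  c_k = sigma^2 * sum_{j=k..q} theta_j psi_{j-k}   (c_k = 0 for k > q),
using gamma(-m) = gamma(m).
Pure AR (q = 0): c_0 = sigma^2 = 2, c_k = 0 for k >= 1.
Equations for k = 0 and k = 1 (AR order 1):
  gamma(0) = phi_1 gamma(1) + c_0
  gamma(1) = phi_1 gamma(0) + c_1
Substituting the second into the first: gamma(0) (1 - phi_1^2) = c_0 + phi_1 c_1, so
  gamma(0) = c_0 / (1 - phi_1^2) = 2 / (1 - (0.887)^2) = 2 / 0.213231 = 9.379499.
  gamma(1) = phi_1 gamma(0) = (0.887)(9.379499) = 8.319616.
Therefore gamma(1) = 8.3196 (to 4 decimal places).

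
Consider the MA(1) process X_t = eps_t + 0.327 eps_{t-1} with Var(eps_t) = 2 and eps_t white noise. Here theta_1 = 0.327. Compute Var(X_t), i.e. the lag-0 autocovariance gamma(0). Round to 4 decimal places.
\gamma(0) = 2.2139

For an MA(q) process X_t = eps_t + sum_i theta_i eps_{t-i} with
Var(eps_t) = sigma^2, the variance is
  gamma(0) = sigma^2 * (1 + sum_i theta_i^2).
  sum_i theta_i^2 = (0.327)^2 = 0.106929.
  gamma(0) = 2 * (1 + 0.106929) = 2 * 1.106929 = 2.213858, which rounds to 2.2139.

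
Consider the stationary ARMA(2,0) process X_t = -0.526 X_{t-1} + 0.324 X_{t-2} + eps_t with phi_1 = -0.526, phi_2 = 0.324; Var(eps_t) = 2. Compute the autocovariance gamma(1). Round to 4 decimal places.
\gamma(1) = -4.4069

Multiply the model equation by X_{t-k} and take expectations. With theta_0 = psi_0 = 1 and psi_j the MA(infinity) weights, this gives
  gamma(k) - sum_i phi_i gamma(k-i) = c_k,
  c_k = sigma^2 * sum_{j=k..q} theta_j psi_{j-k}   (c_k = 0 for k > q),
using gamma(-m) = gamma(m).
Pure AR (q = 0): c_0 = sigma^2 = 2, c_k = 0 for k >= 1.
Equations for k = 0, 1, 2 (AR order 2, c_2 = 0):
  (E0) gamma(0) = phi_1 gamma(1) + phi_2 gamma(2) + c_0
  (E1) gamma(1) = phi_1 gamma(0) + phi_2 gamma(1) + c_1
  (E2) gamma(2) = phi_1 gamma(1) + phi_2 gamma(0)
From (E1): gamma(1) = A gamma(0) + B with
  A = phi_1 / (1 - phi_2) = -0.526 / 0.676 = -0.778107,   B = c_1 / (1 - phi_2) = 0 / 0.676 = 0.
Insert (E2) into (E0): gamma(0) (1 - phi_2^2) = phi_1 (1 + phi_2) gamma(1) + c_0.
  phi_1 (1 + phi_2) = (-0.526)(1.324) = -0.696424,   1 - phi_2^2 = 0.895024.
Replace gamma(1) by A gamma(0) + B and collect gamma(0):
  gamma(0) [0.895024 - (-0.696424)(-0.778107)] = c_0 = 2
  gamma(0) * 0.353132 = 2
  gamma(0) = 2 / 0.353132 = 5.663605.
  gamma(1) = A gamma(0) = (-0.778107)(5.663605) = -4.406888.
Therefore gamma(1) = -4.4069 (to 4 decimal places).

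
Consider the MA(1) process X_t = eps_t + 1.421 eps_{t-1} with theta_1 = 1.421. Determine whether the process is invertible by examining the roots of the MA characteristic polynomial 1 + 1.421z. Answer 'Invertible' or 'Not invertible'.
\text{Not invertible}

The MA(q) characteristic polynomial is P(z) = 1 + 1.421z.
Invertibility requires all roots to lie outside the unit circle, i.e. |z| > 1 for every root.
This is linear in z: 1 + (1.421) z = 0  =>  z = -1/(1.421) = -0.70373,  |z| = 0.70373.
Moduli of all roots: 0.7037.
All moduli strictly greater than 1? No.
Verdict: Not invertible.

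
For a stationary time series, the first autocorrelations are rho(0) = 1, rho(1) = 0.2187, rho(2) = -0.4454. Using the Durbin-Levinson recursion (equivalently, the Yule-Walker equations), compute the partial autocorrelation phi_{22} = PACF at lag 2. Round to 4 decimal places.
\phi_{22} = -0.5180

The PACF at lag k is phi_{kk}, the last component of the solution
to the Yule-Walker system G_k phi = r_k where
  (G_k)_{ij} = rho(|i - j|), (r_k)_i = rho(i), i,j = 1..k.
Equivalently, Durbin-Levinson gives phi_{kk} iteratively:
  phi_{11} = rho(1)
  phi_{kk} = [rho(k) - sum_{j=1..k-1} phi_{k-1,j} rho(k-j)]
            / [1 - sum_{j=1..k-1} phi_{k-1,j} rho(j)],
  phi_{k,j} = phi_{k-1,j} - phi_{kk} phi_{k-1,k-j},  j = 1..k-1.
Step k = 1:
  phi_11 = rho(1) = 0.2187.
Step k = 2:
  phi_22 = [rho(2) - phi_11 rho(1)] / [1 - phi_11 rho(1)] = [-0.4454 - (0.2187)(0.2187)] / [1 - (0.2187)(0.2187)]
         = -0.49322969 / 0.95217031 = -0.518.
Therefore phi_{22} = -0.5180.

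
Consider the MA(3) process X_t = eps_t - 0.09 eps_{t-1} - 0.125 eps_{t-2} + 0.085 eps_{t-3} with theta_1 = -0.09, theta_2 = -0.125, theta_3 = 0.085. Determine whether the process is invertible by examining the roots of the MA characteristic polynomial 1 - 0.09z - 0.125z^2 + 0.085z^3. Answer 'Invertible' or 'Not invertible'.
\text{Invertible}

The MA(q) characteristic polynomial is P(z) = 1 - 0.09z - 0.125z^2 + 0.085z^3.
Invertibility requires all roots to lie outside the unit circle, i.e. |z| > 1 for every root.
Degree 3: look for a simple real root z0 first, then factor out (1 - z/z0) and solve the remaining quadratic.
Testing z0 = -2: P(-2) = 1 + (-0.09)(-2) + (-0.125)(-2)^2 + (0.085)(-2)^3
  = 1 + (0.18) + (-0.5) + (-0.68) = 0.  So z_0 = -2 is a root, |z_0| = 2.
Divide out the factor (1 + 0.5 z) = (1 - z/z0) (since 1/z0 = -0.5):
  P(z) = (1 + 0.5 z)(1 + (-0.59) z + (0.17) z^2)
  [check: z-coef -0.59 - (-0.5) = -0.09; z^2-coef 0.17 - (-0.5)(-0.59) = -0.125; z^3-coef -(-0.5)(0.17) = 0.085.]
Remaining roots from the quadratic factor 1 + (-0.59) z + (0.17) z^2:
  Set 1 + (-0.59) z + (0.17) z^2 = 0, i.e. a z^2 + b z + c = 0 with a = 0.17, b = -0.59, c = 1.
  Discriminant D = b^2 - 4ac = (-0.59)^2 - 4*(0.17)*1 = 0.3481 - (0.68) = -0.3319.
  D < 0, so the roots are the complex-conjugate pair z = (-b +/- i sqrt(-D)) / (2a) = 1.7353 +/- 1.6944i.
  For a conjugate pair |z|^2 = z * conj(z) = (product of roots) = c/a = 1/(0.17) = 5.882353, so |z| = sqrt(5.882353) = 2.4254 for both roots.
Moduli of all roots: 2.0000, 2.4254, 2.4254.
All moduli strictly greater than 1? Yes.
Verdict: Invertible.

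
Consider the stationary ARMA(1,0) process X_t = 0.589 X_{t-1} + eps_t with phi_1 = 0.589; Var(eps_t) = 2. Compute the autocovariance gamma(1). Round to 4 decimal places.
\gamma(1) = 1.8038

Multiply the model equation by X_{t-k} and take expectations. With theta_0 = psi_0 = 1 and psi_j the MA(infinity) weights, this gives
  gamma(k) - sum_i phi_i gamma(k-i) = c_k,
  c_k = sigma^2 * sum_{j=k..q} theta_j psi_{j-k}   (c_k = 0 for k > q),
using gamma(-m) = gamma(m).
Pure AR (q = 0): c_0 = sigma^2 = 2, c_k = 0 for k >= 1.
Equations for k = 0 and k = 1 (AR order 1):
  gamma(0) = phi_1 gamma(1) + c_0
  gamma(1) = phi_1 gamma(0) + c_1
Substituting the second into the first: gamma(0) (1 - phi_1^2) = c_0 + phi_1 c_1, so
  gamma(0) = c_0 / (1 - phi_1^2) = 2 / (1 - (0.589)^2) = 2 / 0.653079 = 3.062417.
  gamma(1) = phi_1 gamma(0) = (0.589)(3.062417) = 1.803763.
Therefore gamma(1) = 1.8038 (to 4 decimal places).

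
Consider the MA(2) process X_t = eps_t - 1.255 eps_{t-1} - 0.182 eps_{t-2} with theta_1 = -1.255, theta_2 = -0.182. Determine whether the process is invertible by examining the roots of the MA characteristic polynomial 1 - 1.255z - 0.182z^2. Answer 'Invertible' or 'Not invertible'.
\text{Not invertible}

The MA(q) characteristic polynomial is P(z) = 1 - 1.255z - 0.182z^2.
Invertibility requires all roots to lie outside the unit circle, i.e. |z| > 1 for every root.
Set 1 + (-1.255) z + (-0.182) z^2 = 0, i.e. a z^2 + b z + c = 0 with a = -0.182, b = -1.255, c = 1.
Discriminant D = b^2 - 4ac = (-1.255)^2 - 4*(-0.182)*1 = 1.575025 - (-0.728) = 2.303025.
D >= 0, so the roots are real: z = (-b +/- sqrt(D)) / (2a) = (1.255 +/- 1.517572) / (-0.364).
  z_1 = (1.255 + 1.517572) / (-0.364) = -7.617,   |z_1| = 7.617.
  z_2 = (1.255 - 1.517572) / (-0.364) = 0.7214,   |z_2| = 0.7214.
Moduli of all roots: 7.6170, 0.7214.
All moduli strictly greater than 1? No.
Verdict: Not invertible.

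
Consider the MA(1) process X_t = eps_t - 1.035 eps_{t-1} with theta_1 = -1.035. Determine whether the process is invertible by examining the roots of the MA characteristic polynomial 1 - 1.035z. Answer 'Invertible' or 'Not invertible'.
\text{Not invertible}

The MA(q) characteristic polynomial is P(z) = 1 - 1.035z.
Invertibility requires all roots to lie outside the unit circle, i.e. |z| > 1 for every root.
This is linear in z: 1 + (-1.035) z = 0  =>  z = -1/(-1.035) = 0.966184,  |z| = 0.966184.
Moduli of all roots: 0.9662.
All moduli strictly greater than 1? No.
Verdict: Not invertible.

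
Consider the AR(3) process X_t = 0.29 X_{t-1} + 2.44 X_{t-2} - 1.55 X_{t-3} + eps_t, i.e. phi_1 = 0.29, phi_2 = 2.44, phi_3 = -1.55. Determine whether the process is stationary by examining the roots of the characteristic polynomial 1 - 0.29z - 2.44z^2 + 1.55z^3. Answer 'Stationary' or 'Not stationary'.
\text{Not stationary}

The AR(p) characteristic polynomial is P(z) = 1 - 0.29z - 2.44z^2 + 1.55z^3.
Stationarity requires all roots to lie outside the unit circle, i.e. |z| > 1 for every root.
Degree 3: look for a simple real root z0 first, then factor out (1 - z/z0) and solve the remaining quadratic.
Testing z0 = 0.8: P(0.8) = 1 + (-0.29)(0.8) + (-2.44)(0.8)^2 + (1.55)(0.8)^3
  = 1 + (-0.232) + (-1.5616) + (0.7936) = 0.  So z_0 = 0.8 is a root, |z_0| = 0.8.
Divide out the factor (1 - 1.25 z) = (1 - z/z0) (since 1/z0 = 1.25):
  P(z) = (1 - 1.25 z)(1 + (0.96) z + (-1.24) z^2)
  [check: z-coef 0.96 - (1.25) = -0.29; z^2-coef -1.24 - (1.25)(0.96) = -2.44; z^3-coef -(1.25)(-1.24) = 1.55.]
Remaining roots from the quadratic factor 1 + (0.96) z + (-1.24) z^2:
  Set 1 + (0.96) z + (-1.24) z^2 = 0, i.e. a z^2 + b z + c = 0 with a = -1.24, b = 0.96, c = 1.
  Discriminant D = b^2 - 4ac = (0.96)^2 - 4*(-1.24)*1 = 0.9216 - (-4.96) = 5.8816.
  D >= 0, so the roots are real: z = (-b +/- sqrt(D)) / (2a) = (-0.96 +/- 2.425201) / (-2.48).
    z_1 = (-0.96 + 2.425201) / (-2.48) = -0.5908,   |z_1| = 0.5908.
    z_2 = (-0.96 - 2.425201) / (-2.48) = 1.365,   |z_2| = 1.365.
Moduli of all roots: 0.8000, 0.5908, 1.3650.
All moduli strictly greater than 1? No.
Verdict: Not stationary.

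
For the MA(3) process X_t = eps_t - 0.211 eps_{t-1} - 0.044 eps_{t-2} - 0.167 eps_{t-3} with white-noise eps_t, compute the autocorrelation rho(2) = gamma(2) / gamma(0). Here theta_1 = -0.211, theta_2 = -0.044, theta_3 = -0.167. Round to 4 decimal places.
\rho(2) = -0.0082

For an MA(q) process with theta_0 = 1, the autocovariance is
  gamma(k) = sigma^2 * sum_{i=0..q-k} theta_i * theta_{i+k},
and rho(k) = gamma(k) / gamma(0). Sigma^2 cancels.
  numerator   = (1)*(-0.044) + (-0.211)*(-0.167) = -0.008763.
  denominator = (1)^2 + (-0.211)^2 + (-0.044)^2 + (-0.167)^2 = 1.074346.
  rho(2) = -0.008763 / 1.074346 = -0.0082.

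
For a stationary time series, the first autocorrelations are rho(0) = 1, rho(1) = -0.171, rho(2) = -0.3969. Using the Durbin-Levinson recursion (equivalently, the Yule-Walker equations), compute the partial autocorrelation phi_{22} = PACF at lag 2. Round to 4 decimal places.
\phi_{22} = -0.4390

The PACF at lag k is phi_{kk}, the last component of the solution
to the Yule-Walker system G_k phi = r_k where
  (G_k)_{ij} = rho(|i - j|), (r_k)_i = rho(i), i,j = 1..k.
Equivalently, Durbin-Levinson gives phi_{kk} iteratively:
  phi_{11} = rho(1)
  phi_{kk} = [rho(k) - sum_{j=1..k-1} phi_{k-1,j} rho(k-j)]
            / [1 - sum_{j=1..k-1} phi_{k-1,j} rho(j)],
  phi_{k,j} = phi_{k-1,j} - phi_{kk} phi_{k-1,k-j},  j = 1..k-1.
Step k = 1:
  phi_11 = rho(1) = -0.171.
Step k = 2:
  phi_22 = [rho(2) - phi_11 rho(1)] / [1 - phi_11 rho(1)] = [-0.3969 - (-0.171)(-0.171)] / [1 - (-0.171)(-0.171)]
         = -0.426141 / 0.970759 = -0.439.
Therefore phi_{22} = -0.4390.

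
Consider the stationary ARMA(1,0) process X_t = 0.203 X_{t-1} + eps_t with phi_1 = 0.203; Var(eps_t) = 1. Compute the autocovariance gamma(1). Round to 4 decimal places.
\gamma(1) = 0.2117

Multiply the model equation by X_{t-k} and take expectations. With theta_0 = psi_0 = 1 and psi_j the MA(infinity) weights, this gives
  gamma(k) - sum_i phi_i gamma(k-i) = c_k,
  c_k = sigma^2 * sum_{j=k..q} theta_j psi_{j-k}   (c_k = 0 for k > q),
using gamma(-m) = gamma(m).
Pure AR (q = 0): c_0 = sigma^2 = 1, c_k = 0 for k >= 1.
Equations for k = 0 and k = 1 (AR order 1):
  gamma(0) = phi_1 gamma(1) + c_0
  gamma(1) = phi_1 gamma(0) + c_1
Substituting the second into the first: gamma(0) (1 - phi_1^2) = c_0 + phi_1 c_1, so
  gamma(0) = c_0 / (1 - phi_1^2) = 1 / (1 - (0.203)^2) = 1 / 0.958791 = 1.04298.
  gamma(1) = phi_1 gamma(0) = (0.203)(1.04298) = 0.211725.
Therefore gamma(1) = 0.2117 (to 4 decimal places).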